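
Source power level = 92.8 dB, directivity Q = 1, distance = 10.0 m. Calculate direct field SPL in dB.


Given values:
  Lw = 92.8 dB, Q = 1, r = 10.0 m
Formula: SPL = Lw + 10 * log10(Q / (4 * pi * r^2))
Compute 4 * pi * r^2 = 4 * pi * 10.0^2 = 1256.6371
Compute Q / denom = 1 / 1256.6371 = 0.00079577
Compute 10 * log10(0.00079577) = -30.9921
SPL = 92.8 + (-30.9921) = 61.81

61.81 dB


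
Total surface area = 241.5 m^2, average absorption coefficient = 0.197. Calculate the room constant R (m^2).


Given values:
  S = 241.5 m^2, alpha = 0.197
Formula: R = S * alpha / (1 - alpha)
Numerator: 241.5 * 0.197 = 47.5755
Denominator: 1 - 0.197 = 0.803
R = 47.5755 / 0.803 = 59.25

59.25 m^2


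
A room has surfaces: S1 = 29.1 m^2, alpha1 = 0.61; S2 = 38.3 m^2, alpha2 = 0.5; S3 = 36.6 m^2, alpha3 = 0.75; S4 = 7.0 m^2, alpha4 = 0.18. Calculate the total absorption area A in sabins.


Given surfaces:
  Surface 1: 29.1 * 0.61 = 17.751
  Surface 2: 38.3 * 0.5 = 19.15
  Surface 3: 36.6 * 0.75 = 27.45
  Surface 4: 7.0 * 0.18 = 1.26
Formula: A = sum(Si * alpha_i)
A = 17.751 + 19.15 + 27.45 + 1.26
A = 65.61

65.61 sabins


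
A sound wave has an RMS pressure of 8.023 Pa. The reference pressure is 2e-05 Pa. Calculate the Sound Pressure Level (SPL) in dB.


Given values:
  p = 8.023 Pa
  p_ref = 2e-05 Pa
Formula: SPL = 20 * log10(p / p_ref)
Compute ratio: p / p_ref = 8.023 / 2e-05 = 401150
Compute log10: log10(401150) = 5.603307
Multiply: SPL = 20 * 5.603307 = 112.07

112.07 dB


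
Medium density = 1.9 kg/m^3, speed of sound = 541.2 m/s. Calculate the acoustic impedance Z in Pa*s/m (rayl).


Given values:
  rho = 1.9 kg/m^3
  c = 541.2 m/s
Formula: Z = rho * c
Z = 1.9 * 541.2
Z = 1028.28

1028.28 rayl


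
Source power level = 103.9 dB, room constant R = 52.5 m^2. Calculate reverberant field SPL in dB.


Given values:
  Lw = 103.9 dB, R = 52.5 m^2
Formula: SPL = Lw + 10 * log10(4 / R)
Compute 4 / R = 4 / 52.5 = 0.07619
Compute 10 * log10(0.07619) = -11.181
SPL = 103.9 + (-11.181) = 92.72

92.72 dB


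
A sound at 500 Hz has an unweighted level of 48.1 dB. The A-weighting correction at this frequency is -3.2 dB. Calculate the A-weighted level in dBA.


Given values:
  SPL = 48.1 dB
  A-weighting at 500 Hz = -3.2 dB
Formula: L_A = SPL + A_weight
L_A = 48.1 + (-3.2)
L_A = 44.9

44.9 dBA


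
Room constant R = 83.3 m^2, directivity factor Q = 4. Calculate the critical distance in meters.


Given values:
  R = 83.3 m^2, Q = 4
Formula: d_c = 0.141 * sqrt(Q * R)
Compute Q * R = 4 * 83.3 = 333.2
Compute sqrt(333.2) = 18.2538
d_c = 0.141 * 18.2538 = 2.574

2.574 m


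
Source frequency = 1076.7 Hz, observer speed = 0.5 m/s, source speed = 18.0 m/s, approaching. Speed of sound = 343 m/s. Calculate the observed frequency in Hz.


Given values:
  f_s = 1076.7 Hz, v_o = 0.5 m/s, v_s = 18.0 m/s
  Direction: approaching
Formula: f_o = f_s * (c + v_o) / (c - v_s)
Numerator: c + v_o = 343 + 0.5 = 343.5
Denominator: c - v_s = 343 - 18.0 = 325.0
f_o = 1076.7 * 343.5 / 325.0 = 1137.99

1137.99 Hz


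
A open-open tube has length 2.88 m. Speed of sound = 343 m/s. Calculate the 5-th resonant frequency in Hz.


Given values:
  Tube type: open-open, L = 2.88 m, c = 343 m/s, n = 5
Formula: f_n = n * c / (2 * L)
Compute 2 * L = 2 * 2.88 = 5.76
f = 5 * 343 / 5.76
f = 297.74

297.74 Hz


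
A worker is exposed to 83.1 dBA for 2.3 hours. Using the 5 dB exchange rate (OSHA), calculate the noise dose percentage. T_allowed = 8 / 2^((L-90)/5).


Given values:
  L = 83.1 dBA, T = 2.3 hours
Formula: T_allowed = 8 / 2^((L - 90) / 5)
Compute exponent: (83.1 - 90) / 5 = -1.38
Compute 2^(-1.38) = 0.384219
T_allowed = 8 / 0.384219 = 20.821459 hours
Dose = (T / T_allowed) * 100
Dose = (2.3 / 20.821459) * 100 = 11.05

11.05 %


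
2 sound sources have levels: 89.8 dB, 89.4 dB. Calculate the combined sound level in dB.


Formula: L_total = 10 * log10( sum(10^(Li/10)) )
  Source 1: 10^(89.8/10) = 954992586.0214
  Source 2: 10^(89.4/10) = 870963589.9561
Sum of linear values = 1825956175.9775
L_total = 10 * log10(1825956175.9775) = 92.61

92.61 dB


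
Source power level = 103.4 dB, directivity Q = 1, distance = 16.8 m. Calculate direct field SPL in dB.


Given values:
  Lw = 103.4 dB, Q = 1, r = 16.8 m
Formula: SPL = Lw + 10 * log10(Q / (4 * pi * r^2))
Compute 4 * pi * r^2 = 4 * pi * 16.8^2 = 3546.7324
Compute Q / denom = 1 / 3546.7324 = 0.00028195
Compute 10 * log10(0.00028195) = -35.4983
SPL = 103.4 + (-35.4983) = 67.9

67.9 dB


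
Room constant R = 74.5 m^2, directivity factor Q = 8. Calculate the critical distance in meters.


Given values:
  R = 74.5 m^2, Q = 8
Formula: d_c = 0.141 * sqrt(Q * R)
Compute Q * R = 8 * 74.5 = 596.0
Compute sqrt(596.0) = 24.4131
d_c = 0.141 * 24.4131 = 3.442

3.442 m


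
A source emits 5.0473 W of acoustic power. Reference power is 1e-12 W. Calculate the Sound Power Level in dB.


Given values:
  W = 5.0473 W
  W_ref = 1e-12 W
Formula: SWL = 10 * log10(W / W_ref)
Compute ratio: W / W_ref = 5047300000000
Compute log10: log10(5047300000000) = 12.703059
Multiply: SWL = 10 * 12.703059 = 127.03

127.03 dB


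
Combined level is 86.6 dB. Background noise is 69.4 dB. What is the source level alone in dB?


Given values:
  L_total = 86.6 dB, L_bg = 69.4 dB
Formula: L_source = 10 * log10(10^(L_total/10) - 10^(L_bg/10))
Convert to linear:
  10^(86.6/10) = 457088189.6149
  10^(69.4/10) = 8709635.8996
Difference: 457088189.6149 - 8709635.8996 = 448378553.7153
L_source = 10 * log10(448378553.7153) = 86.52

86.52 dB


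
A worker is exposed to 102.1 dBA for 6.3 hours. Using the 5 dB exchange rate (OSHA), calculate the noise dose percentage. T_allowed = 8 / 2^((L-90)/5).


Given values:
  L = 102.1 dBA, T = 6.3 hours
Formula: T_allowed = 8 / 2^((L - 90) / 5)
Compute exponent: (102.1 - 90) / 5 = 2.42
Compute 2^(2.42) = 5.35171
T_allowed = 8 / 5.35171 = 1.494849 hours
Dose = (T / T_allowed) * 100
Dose = (6.3 / 1.494849) * 100 = 421.45

421.45 %


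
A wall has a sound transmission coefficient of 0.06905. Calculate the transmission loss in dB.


Given values:
  tau = 0.06905
Formula: TL = 10 * log10(1 / tau)
Compute 1 / tau = 1 / 0.06905 = 14.4823
Compute log10(14.4823) = 1.160838
TL = 10 * 1.160838 = 11.61

11.61 dB


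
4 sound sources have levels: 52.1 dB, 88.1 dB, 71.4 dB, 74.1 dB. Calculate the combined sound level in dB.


Formula: L_total = 10 * log10( sum(10^(Li/10)) )
  Source 1: 10^(52.1/10) = 162181.0097
  Source 2: 10^(88.1/10) = 645654229.0347
  Source 3: 10^(71.4/10) = 13803842.646
  Source 4: 10^(74.1/10) = 25703957.8277
Sum of linear values = 685324210.5181
L_total = 10 * log10(685324210.5181) = 88.36

88.36 dB


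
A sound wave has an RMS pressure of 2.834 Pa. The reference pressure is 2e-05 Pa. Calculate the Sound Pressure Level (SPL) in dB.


Given values:
  p = 2.834 Pa
  p_ref = 2e-05 Pa
Formula: SPL = 20 * log10(p / p_ref)
Compute ratio: p / p_ref = 2.834 / 2e-05 = 141700
Compute log10: log10(141700) = 5.15137
Multiply: SPL = 20 * 5.15137 = 103.03

103.03 dB


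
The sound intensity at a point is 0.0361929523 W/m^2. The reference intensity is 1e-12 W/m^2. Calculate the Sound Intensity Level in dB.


Given values:
  I = 0.0361929523 W/m^2
  I_ref = 1e-12 W/m^2
Formula: SIL = 10 * log10(I / I_ref)
Compute ratio: I / I_ref = 36192952300
Compute log10: log10(36192952300) = 10.558624
Multiply: SIL = 10 * 10.558624 = 105.59

105.59 dB


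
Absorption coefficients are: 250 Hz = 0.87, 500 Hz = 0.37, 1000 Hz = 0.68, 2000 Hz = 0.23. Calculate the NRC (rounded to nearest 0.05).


Given values:
  a_250 = 0.87, a_500 = 0.37
  a_1000 = 0.68, a_2000 = 0.23
Formula: NRC = (a250 + a500 + a1000 + a2000) / 4
Sum = 0.87 + 0.37 + 0.68 + 0.23 = 2.15
NRC = 2.15 / 4 = 0.5375
Rounded to nearest 0.05: 0.55

0.55


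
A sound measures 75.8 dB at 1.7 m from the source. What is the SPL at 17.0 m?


Given values:
  SPL1 = 75.8 dB, r1 = 1.7 m, r2 = 17.0 m
Formula: SPL2 = SPL1 - 20 * log10(r2 / r1)
Compute ratio: r2 / r1 = 17.0 / 1.7 = 10.0
Compute log10: log10(10.0) = 1.0
Compute drop: 20 * 1.0 = 20.0
SPL2 = 75.8 - 20.0 = 55.8

55.8 dB


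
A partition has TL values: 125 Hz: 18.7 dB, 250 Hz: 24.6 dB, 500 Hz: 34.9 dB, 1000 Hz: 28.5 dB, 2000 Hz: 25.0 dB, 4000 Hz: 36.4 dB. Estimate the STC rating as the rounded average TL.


Given TL values at each frequency:
  125 Hz: 18.7 dB
  250 Hz: 24.6 dB
  500 Hz: 34.9 dB
  1000 Hz: 28.5 dB
  2000 Hz: 25.0 dB
  4000 Hz: 36.4 dB
Formula: STC ~ round(average of TL values)
Sum = 18.7 + 24.6 + 34.9 + 28.5 + 25.0 + 36.4 = 168.1
Average = 168.1 / 6 = 28.02
Rounded: 28

28


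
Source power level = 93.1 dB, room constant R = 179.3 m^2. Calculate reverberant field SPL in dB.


Given values:
  Lw = 93.1 dB, R = 179.3 m^2
Formula: SPL = Lw + 10 * log10(4 / R)
Compute 4 / R = 4 / 179.3 = 0.022309
Compute 10 * log10(0.022309) = -16.5152
SPL = 93.1 + (-16.5152) = 76.58

76.58 dB


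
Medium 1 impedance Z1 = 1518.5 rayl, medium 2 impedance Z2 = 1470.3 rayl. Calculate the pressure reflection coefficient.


Given values:
  Z1 = 1518.5 rayl, Z2 = 1470.3 rayl
Formula: R = (Z2 - Z1) / (Z2 + Z1)
Numerator: Z2 - Z1 = 1470.3 - 1518.5 = -48.2
Denominator: Z2 + Z1 = 1470.3 + 1518.5 = 2988.8
R = -48.2 / 2988.8 = -0.0161

-0.0161


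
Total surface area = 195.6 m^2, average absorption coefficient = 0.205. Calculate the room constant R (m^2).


Given values:
  S = 195.6 m^2, alpha = 0.205
Formula: R = S * alpha / (1 - alpha)
Numerator: 195.6 * 0.205 = 40.098
Denominator: 1 - 0.205 = 0.795
R = 40.098 / 0.795 = 50.44

50.44 m^2


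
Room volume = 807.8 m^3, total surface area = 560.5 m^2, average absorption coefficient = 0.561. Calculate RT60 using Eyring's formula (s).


Given values:
  V = 807.8 m^3, S = 560.5 m^2, alpha = 0.561
Formula: RT60 = 0.161 * V / (-S * ln(1 - alpha))
Compute ln(1 - 0.561) = ln(0.439) = -0.823256
Denominator: -560.5 * -0.823256 = 461.435
Numerator: 0.161 * 807.8 = 130.0558
RT60 = 130.0558 / 461.435 = 0.282

0.282 s


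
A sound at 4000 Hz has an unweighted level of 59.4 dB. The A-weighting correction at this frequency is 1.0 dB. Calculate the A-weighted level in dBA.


Given values:
  SPL = 59.4 dB
  A-weighting at 4000 Hz = 1.0 dB
Formula: L_A = SPL + A_weight
L_A = 59.4 + (1.0)
L_A = 60.4

60.4 dBA


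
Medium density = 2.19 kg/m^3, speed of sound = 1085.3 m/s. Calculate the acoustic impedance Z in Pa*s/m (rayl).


Given values:
  rho = 2.19 kg/m^3
  c = 1085.3 m/s
Formula: Z = rho * c
Z = 2.19 * 1085.3
Z = 2376.81

2376.81 rayl


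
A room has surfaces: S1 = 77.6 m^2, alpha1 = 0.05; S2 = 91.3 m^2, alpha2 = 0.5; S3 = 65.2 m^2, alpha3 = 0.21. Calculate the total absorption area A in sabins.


Given surfaces:
  Surface 1: 77.6 * 0.05 = 3.88
  Surface 2: 91.3 * 0.5 = 45.65
  Surface 3: 65.2 * 0.21 = 13.692
Formula: A = sum(Si * alpha_i)
A = 3.88 + 45.65 + 13.692
A = 63.22

63.22 sabins


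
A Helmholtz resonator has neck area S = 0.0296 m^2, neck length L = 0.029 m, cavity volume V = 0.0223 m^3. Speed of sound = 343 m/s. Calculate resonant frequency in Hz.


Given values:
  S = 0.0296 m^2, L = 0.029 m, V = 0.0223 m^3, c = 343 m/s
Formula: f = (c / (2*pi)) * sqrt(S / (V * L))
Compute V * L = 0.0223 * 0.029 = 0.0006467
Compute S / (V * L) = 0.0296 / 0.0006467 = 45.7708
Compute sqrt(45.7708) = 6.765412
Compute c / (2*pi) = 343 / 6.283185 = 54.590148
f = 54.590148 * 6.765412 = 369.32

369.32 Hz


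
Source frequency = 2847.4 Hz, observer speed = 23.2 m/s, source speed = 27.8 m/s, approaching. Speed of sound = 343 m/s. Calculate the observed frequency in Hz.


Given values:
  f_s = 2847.4 Hz, v_o = 23.2 m/s, v_s = 27.8 m/s
  Direction: approaching
Formula: f_o = f_s * (c + v_o) / (c - v_s)
Numerator: c + v_o = 343 + 23.2 = 366.2
Denominator: c - v_s = 343 - 27.8 = 315.2
f_o = 2847.4 * 366.2 / 315.2 = 3308.12

3308.12 Hz


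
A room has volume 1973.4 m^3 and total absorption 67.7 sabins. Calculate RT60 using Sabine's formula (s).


Given values:
  V = 1973.4 m^3
  A = 67.7 sabins
Formula: RT60 = 0.161 * V / A
Numerator: 0.161 * 1973.4 = 317.7174
RT60 = 317.7174 / 67.7 = 4.693

4.693 s


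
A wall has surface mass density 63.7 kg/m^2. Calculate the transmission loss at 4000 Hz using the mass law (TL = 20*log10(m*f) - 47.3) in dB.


Given values:
  m = 63.7 kg/m^2, f = 4000 Hz
Formula: TL = 20 * log10(m * f) - 47.3
Compute m * f = 63.7 * 4000 = 254800.0
Compute log10(254800.0) = 5.406199
Compute 20 * 5.406199 = 108.124
TL = 108.124 - 47.3 = 60.82

60.82 dB


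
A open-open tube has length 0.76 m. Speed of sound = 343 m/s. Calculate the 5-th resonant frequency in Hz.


Given values:
  Tube type: open-open, L = 0.76 m, c = 343 m/s, n = 5
Formula: f_n = n * c / (2 * L)
Compute 2 * L = 2 * 0.76 = 1.52
f = 5 * 343 / 1.52
f = 1128.29

1128.29 Hz


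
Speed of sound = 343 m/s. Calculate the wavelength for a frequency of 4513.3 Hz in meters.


Given values:
  c = 343 m/s, f = 4513.3 Hz
Formula: lambda = c / f
lambda = 343 / 4513.3
lambda = 0.076

0.076 m


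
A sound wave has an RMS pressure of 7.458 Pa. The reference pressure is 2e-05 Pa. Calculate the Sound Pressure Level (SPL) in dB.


Given values:
  p = 7.458 Pa
  p_ref = 2e-05 Pa
Formula: SPL = 20 * log10(p / p_ref)
Compute ratio: p / p_ref = 7.458 / 2e-05 = 372900
Compute log10: log10(372900) = 5.571592
Multiply: SPL = 20 * 5.571592 = 111.43

111.43 dB


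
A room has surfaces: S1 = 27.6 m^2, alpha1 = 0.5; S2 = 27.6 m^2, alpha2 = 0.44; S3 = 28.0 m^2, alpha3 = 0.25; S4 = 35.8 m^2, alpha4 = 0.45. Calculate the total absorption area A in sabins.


Given surfaces:
  Surface 1: 27.6 * 0.5 = 13.8
  Surface 2: 27.6 * 0.44 = 12.144
  Surface 3: 28.0 * 0.25 = 7.0
  Surface 4: 35.8 * 0.45 = 16.11
Formula: A = sum(Si * alpha_i)
A = 13.8 + 12.144 + 7.0 + 16.11
A = 49.05

49.05 sabins


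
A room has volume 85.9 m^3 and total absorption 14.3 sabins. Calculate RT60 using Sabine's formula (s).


Given values:
  V = 85.9 m^3
  A = 14.3 sabins
Formula: RT60 = 0.161 * V / A
Numerator: 0.161 * 85.9 = 13.8299
RT60 = 13.8299 / 14.3 = 0.967

0.967 s


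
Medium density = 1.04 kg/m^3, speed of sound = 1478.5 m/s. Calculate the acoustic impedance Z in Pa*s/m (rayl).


Given values:
  rho = 1.04 kg/m^3
  c = 1478.5 m/s
Formula: Z = rho * c
Z = 1.04 * 1478.5
Z = 1537.64

1537.64 rayl


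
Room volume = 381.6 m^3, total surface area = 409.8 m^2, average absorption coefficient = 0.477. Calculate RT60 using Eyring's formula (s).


Given values:
  V = 381.6 m^3, S = 409.8 m^2, alpha = 0.477
Formula: RT60 = 0.161 * V / (-S * ln(1 - alpha))
Compute ln(1 - 0.477) = ln(0.523) = -0.648174
Denominator: -409.8 * -0.648174 = 265.6217
Numerator: 0.161 * 381.6 = 61.4376
RT60 = 61.4376 / 265.6217 = 0.231

0.231 s


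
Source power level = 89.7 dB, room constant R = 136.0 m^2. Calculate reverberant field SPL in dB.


Given values:
  Lw = 89.7 dB, R = 136.0 m^2
Formula: SPL = Lw + 10 * log10(4 / R)
Compute 4 / R = 4 / 136.0 = 0.029412
Compute 10 * log10(0.029412) = -15.3148
SPL = 89.7 + (-15.3148) = 74.39

74.39 dB


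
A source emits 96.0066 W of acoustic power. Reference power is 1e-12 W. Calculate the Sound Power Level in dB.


Given values:
  W = 96.0066 W
  W_ref = 1e-12 W
Formula: SWL = 10 * log10(W / W_ref)
Compute ratio: W / W_ref = 96006600000000
Compute log10: log10(96006600000000) = 13.982301
Multiply: SWL = 10 * 13.982301 = 139.82

139.82 dB


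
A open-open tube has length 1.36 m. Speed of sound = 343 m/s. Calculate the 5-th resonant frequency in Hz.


Given values:
  Tube type: open-open, L = 1.36 m, c = 343 m/s, n = 5
Formula: f_n = n * c / (2 * L)
Compute 2 * L = 2 * 1.36 = 2.72
f = 5 * 343 / 2.72
f = 630.51

630.51 Hz


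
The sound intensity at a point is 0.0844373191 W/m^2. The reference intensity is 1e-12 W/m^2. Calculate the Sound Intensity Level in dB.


Given values:
  I = 0.0844373191 W/m^2
  I_ref = 1e-12 W/m^2
Formula: SIL = 10 * log10(I / I_ref)
Compute ratio: I / I_ref = 84437319100
Compute log10: log10(84437319100) = 10.926534
Multiply: SIL = 10 * 10.926534 = 109.27

109.27 dB


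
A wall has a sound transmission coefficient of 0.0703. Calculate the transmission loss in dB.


Given values:
  tau = 0.0703
Formula: TL = 10 * log10(1 / tau)
Compute 1 / tau = 1 / 0.0703 = 14.2248
Compute log10(14.2248) = 1.153046
TL = 10 * 1.153046 = 11.53

11.53 dB


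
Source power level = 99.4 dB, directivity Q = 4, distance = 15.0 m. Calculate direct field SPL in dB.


Given values:
  Lw = 99.4 dB, Q = 4, r = 15.0 m
Formula: SPL = Lw + 10 * log10(Q / (4 * pi * r^2))
Compute 4 * pi * r^2 = 4 * pi * 15.0^2 = 2827.4334
Compute Q / denom = 4 / 2827.4334 = 0.00141471
Compute 10 * log10(0.00141471) = -28.4933
SPL = 99.4 + (-28.4933) = 70.91

70.91 dB


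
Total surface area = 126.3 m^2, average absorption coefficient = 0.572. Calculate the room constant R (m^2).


Given values:
  S = 126.3 m^2, alpha = 0.572
Formula: R = S * alpha / (1 - alpha)
Numerator: 126.3 * 0.572 = 72.2436
Denominator: 1 - 0.572 = 0.428
R = 72.2436 / 0.428 = 168.79

168.79 m^2


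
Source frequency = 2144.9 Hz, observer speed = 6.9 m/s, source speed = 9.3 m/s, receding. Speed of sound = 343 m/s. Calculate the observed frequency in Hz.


Given values:
  f_s = 2144.9 Hz, v_o = 6.9 m/s, v_s = 9.3 m/s
  Direction: receding
Formula: f_o = f_s * (c - v_o) / (c + v_s)
Numerator: c - v_o = 343 - 6.9 = 336.1
Denominator: c + v_s = 343 + 9.3 = 352.3
f_o = 2144.9 * 336.1 / 352.3 = 2046.27

2046.27 Hz


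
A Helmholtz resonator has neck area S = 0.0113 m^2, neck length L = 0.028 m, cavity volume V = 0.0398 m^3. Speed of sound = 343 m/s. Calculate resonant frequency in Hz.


Given values:
  S = 0.0113 m^2, L = 0.028 m, V = 0.0398 m^3, c = 343 m/s
Formula: f = (c / (2*pi)) * sqrt(S / (V * L))
Compute V * L = 0.0398 * 0.028 = 0.0011144
Compute S / (V * L) = 0.0113 / 0.0011144 = 10.14
Compute sqrt(10.14) = 3.184337
Compute c / (2*pi) = 343 / 6.283185 = 54.590148
f = 54.590148 * 3.184337 = 173.83

173.83 Hz


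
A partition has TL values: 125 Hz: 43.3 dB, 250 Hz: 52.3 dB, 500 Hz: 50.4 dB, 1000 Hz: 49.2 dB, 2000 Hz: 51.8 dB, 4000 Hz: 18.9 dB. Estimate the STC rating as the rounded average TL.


Given TL values at each frequency:
  125 Hz: 43.3 dB
  250 Hz: 52.3 dB
  500 Hz: 50.4 dB
  1000 Hz: 49.2 dB
  2000 Hz: 51.8 dB
  4000 Hz: 18.9 dB
Formula: STC ~ round(average of TL values)
Sum = 43.3 + 52.3 + 50.4 + 49.2 + 51.8 + 18.9 = 265.9
Average = 265.9 / 6 = 44.32
Rounded: 44

44


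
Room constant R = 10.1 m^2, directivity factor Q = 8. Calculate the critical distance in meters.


Given values:
  R = 10.1 m^2, Q = 8
Formula: d_c = 0.141 * sqrt(Q * R)
Compute Q * R = 8 * 10.1 = 80.8
Compute sqrt(80.8) = 8.9889
d_c = 0.141 * 8.9889 = 1.267

1.267 m


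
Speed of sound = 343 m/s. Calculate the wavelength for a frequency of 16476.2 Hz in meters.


Given values:
  c = 343 m/s, f = 16476.2 Hz
Formula: lambda = c / f
lambda = 343 / 16476.2
lambda = 0.0208

0.0208 m


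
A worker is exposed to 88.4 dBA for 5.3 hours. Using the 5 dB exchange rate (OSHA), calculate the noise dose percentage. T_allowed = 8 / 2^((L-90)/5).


Given values:
  L = 88.4 dBA, T = 5.3 hours
Formula: T_allowed = 8 / 2^((L - 90) / 5)
Compute exponent: (88.4 - 90) / 5 = -0.32
Compute 2^(-0.32) = 0.80107
T_allowed = 8 / 0.80107 = 9.986643 hours
Dose = (T / T_allowed) * 100
Dose = (5.3 / 9.986643) * 100 = 53.07

53.07 %


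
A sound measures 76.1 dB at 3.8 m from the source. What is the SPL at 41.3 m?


Given values:
  SPL1 = 76.1 dB, r1 = 3.8 m, r2 = 41.3 m
Formula: SPL2 = SPL1 - 20 * log10(r2 / r1)
Compute ratio: r2 / r1 = 41.3 / 3.8 = 10.8684
Compute log10: log10(10.8684) = 1.036166
Compute drop: 20 * 1.036166 = 20.7233
SPL2 = 76.1 - 20.7233 = 55.38

55.38 dB


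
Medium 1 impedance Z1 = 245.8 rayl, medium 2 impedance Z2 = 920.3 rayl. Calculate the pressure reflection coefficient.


Given values:
  Z1 = 245.8 rayl, Z2 = 920.3 rayl
Formula: R = (Z2 - Z1) / (Z2 + Z1)
Numerator: Z2 - Z1 = 920.3 - 245.8 = 674.5
Denominator: Z2 + Z1 = 920.3 + 245.8 = 1166.1
R = 674.5 / 1166.1 = 0.5784

0.5784


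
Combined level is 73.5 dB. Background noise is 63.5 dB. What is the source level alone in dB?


Given values:
  L_total = 73.5 dB, L_bg = 63.5 dB
Formula: L_source = 10 * log10(10^(L_total/10) - 10^(L_bg/10))
Convert to linear:
  10^(73.5/10) = 22387211.3857
  10^(63.5/10) = 2238721.1386
Difference: 22387211.3857 - 2238721.1386 = 20148490.2471
L_source = 10 * log10(20148490.2471) = 73.04

73.04 dB


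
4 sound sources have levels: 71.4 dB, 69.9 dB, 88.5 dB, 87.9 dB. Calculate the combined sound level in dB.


Formula: L_total = 10 * log10( sum(10^(Li/10)) )
  Source 1: 10^(71.4/10) = 13803842.646
  Source 2: 10^(69.9/10) = 9772372.2096
  Source 3: 10^(88.5/10) = 707945784.3841
  Source 4: 10^(87.9/10) = 616595001.8615
Sum of linear values = 1348117001.1012
L_total = 10 * log10(1348117001.1012) = 91.3

91.3 dB


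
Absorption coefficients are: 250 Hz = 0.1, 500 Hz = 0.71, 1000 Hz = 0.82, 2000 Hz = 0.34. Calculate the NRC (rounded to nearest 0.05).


Given values:
  a_250 = 0.1, a_500 = 0.71
  a_1000 = 0.82, a_2000 = 0.34
Formula: NRC = (a250 + a500 + a1000 + a2000) / 4
Sum = 0.1 + 0.71 + 0.82 + 0.34 = 1.97
NRC = 1.97 / 4 = 0.4925
Rounded to nearest 0.05: 0.5

0.5


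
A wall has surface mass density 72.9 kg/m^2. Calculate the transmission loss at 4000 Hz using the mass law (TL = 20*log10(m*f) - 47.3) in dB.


Given values:
  m = 72.9 kg/m^2, f = 4000 Hz
Formula: TL = 20 * log10(m * f) - 47.3
Compute m * f = 72.9 * 4000 = 291600.0
Compute log10(291600.0) = 5.464788
Compute 20 * 5.464788 = 109.2958
TL = 109.2958 - 47.3 = 62.0

62.0 dB


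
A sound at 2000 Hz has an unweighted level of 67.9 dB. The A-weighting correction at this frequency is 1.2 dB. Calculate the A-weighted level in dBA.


Given values:
  SPL = 67.9 dB
  A-weighting at 2000 Hz = 1.2 dB
Formula: L_A = SPL + A_weight
L_A = 67.9 + (1.2)
L_A = 69.1

69.1 dBA


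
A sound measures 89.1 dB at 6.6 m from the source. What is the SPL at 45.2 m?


Given values:
  SPL1 = 89.1 dB, r1 = 6.6 m, r2 = 45.2 m
Formula: SPL2 = SPL1 - 20 * log10(r2 / r1)
Compute ratio: r2 / r1 = 45.2 / 6.6 = 6.8485
Compute log10: log10(6.8485) = 0.835595
Compute drop: 20 * 0.835595 = 16.7119
SPL2 = 89.1 - 16.7119 = 72.39

72.39 dB


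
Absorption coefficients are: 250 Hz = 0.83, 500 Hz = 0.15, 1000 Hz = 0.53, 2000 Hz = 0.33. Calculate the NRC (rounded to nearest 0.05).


Given values:
  a_250 = 0.83, a_500 = 0.15
  a_1000 = 0.53, a_2000 = 0.33
Formula: NRC = (a250 + a500 + a1000 + a2000) / 4
Sum = 0.83 + 0.15 + 0.53 + 0.33 = 1.84
NRC = 1.84 / 4 = 0.46
Rounded to nearest 0.05: 0.45

0.45


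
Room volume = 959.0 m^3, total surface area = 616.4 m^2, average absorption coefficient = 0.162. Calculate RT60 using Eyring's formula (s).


Given values:
  V = 959.0 m^3, S = 616.4 m^2, alpha = 0.162
Formula: RT60 = 0.161 * V / (-S * ln(1 - alpha))
Compute ln(1 - 0.162) = ln(0.838) = -0.176737
Denominator: -616.4 * -0.176737 = 108.9407
Numerator: 0.161 * 959.0 = 154.399
RT60 = 154.399 / 108.9407 = 1.417

1.417 s


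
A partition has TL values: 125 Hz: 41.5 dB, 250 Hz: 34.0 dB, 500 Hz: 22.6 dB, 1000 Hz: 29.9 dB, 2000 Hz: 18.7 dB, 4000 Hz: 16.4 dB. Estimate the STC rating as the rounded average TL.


Given TL values at each frequency:
  125 Hz: 41.5 dB
  250 Hz: 34.0 dB
  500 Hz: 22.6 dB
  1000 Hz: 29.9 dB
  2000 Hz: 18.7 dB
  4000 Hz: 16.4 dB
Formula: STC ~ round(average of TL values)
Sum = 41.5 + 34.0 + 22.6 + 29.9 + 18.7 + 16.4 = 163.1
Average = 163.1 / 6 = 27.18
Rounded: 27

27


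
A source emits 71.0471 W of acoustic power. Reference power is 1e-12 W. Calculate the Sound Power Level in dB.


Given values:
  W = 71.0471 W
  W_ref = 1e-12 W
Formula: SWL = 10 * log10(W / W_ref)
Compute ratio: W / W_ref = 71047100000000
Compute log10: log10(71047100000000) = 13.851546
Multiply: SWL = 10 * 13.851546 = 138.52

138.52 dB


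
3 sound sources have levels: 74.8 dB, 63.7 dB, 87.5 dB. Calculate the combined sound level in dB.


Formula: L_total = 10 * log10( sum(10^(Li/10)) )
  Source 1: 10^(74.8/10) = 30199517.204
  Source 2: 10^(63.7/10) = 2344228.8153
  Source 3: 10^(87.5/10) = 562341325.1903
Sum of linear values = 594885071.2096
L_total = 10 * log10(594885071.2096) = 87.74

87.74 dB


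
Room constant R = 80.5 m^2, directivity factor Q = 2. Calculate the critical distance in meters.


Given values:
  R = 80.5 m^2, Q = 2
Formula: d_c = 0.141 * sqrt(Q * R)
Compute Q * R = 2 * 80.5 = 161.0
Compute sqrt(161.0) = 12.6886
d_c = 0.141 * 12.6886 = 1.789

1.789 m


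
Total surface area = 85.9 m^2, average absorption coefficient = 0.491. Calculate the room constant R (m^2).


Given values:
  S = 85.9 m^2, alpha = 0.491
Formula: R = S * alpha / (1 - alpha)
Numerator: 85.9 * 0.491 = 42.1769
Denominator: 1 - 0.491 = 0.509
R = 42.1769 / 0.509 = 82.86

82.86 m^2


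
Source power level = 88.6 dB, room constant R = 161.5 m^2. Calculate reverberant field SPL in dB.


Given values:
  Lw = 88.6 dB, R = 161.5 m^2
Formula: SPL = Lw + 10 * log10(4 / R)
Compute 4 / R = 4 / 161.5 = 0.024768
Compute 10 * log10(0.024768) = -16.0611
SPL = 88.6 + (-16.0611) = 72.54

72.54 dB


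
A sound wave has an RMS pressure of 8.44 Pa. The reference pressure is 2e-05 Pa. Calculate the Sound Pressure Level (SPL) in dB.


Given values:
  p = 8.44 Pa
  p_ref = 2e-05 Pa
Formula: SPL = 20 * log10(p / p_ref)
Compute ratio: p / p_ref = 8.44 / 2e-05 = 422000
Compute log10: log10(422000) = 5.625312
Multiply: SPL = 20 * 5.625312 = 112.51

112.51 dB


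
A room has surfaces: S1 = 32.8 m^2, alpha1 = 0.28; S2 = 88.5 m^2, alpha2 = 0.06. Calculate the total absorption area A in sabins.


Given surfaces:
  Surface 1: 32.8 * 0.28 = 9.184
  Surface 2: 88.5 * 0.06 = 5.31
Formula: A = sum(Si * alpha_i)
A = 9.184 + 5.31
A = 14.49

14.49 sabins


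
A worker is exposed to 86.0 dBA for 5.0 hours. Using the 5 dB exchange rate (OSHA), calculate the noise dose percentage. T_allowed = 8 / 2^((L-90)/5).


Given values:
  L = 86.0 dBA, T = 5.0 hours
Formula: T_allowed = 8 / 2^((L - 90) / 5)
Compute exponent: (86.0 - 90) / 5 = -0.8
Compute 2^(-0.8) = 0.574349
T_allowed = 8 / 0.574349 = 13.928813 hours
Dose = (T / T_allowed) * 100
Dose = (5.0 / 13.928813) * 100 = 35.9

35.9 %


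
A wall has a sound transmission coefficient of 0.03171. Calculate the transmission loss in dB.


Given values:
  tau = 0.03171
Formula: TL = 10 * log10(1 / tau)
Compute 1 / tau = 1 / 0.03171 = 31.5358
Compute log10(31.5358) = 1.498804
TL = 10 * 1.498804 = 14.99

14.99 dB


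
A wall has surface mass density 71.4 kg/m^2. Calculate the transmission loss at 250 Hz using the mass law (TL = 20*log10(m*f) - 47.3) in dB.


Given values:
  m = 71.4 kg/m^2, f = 250 Hz
Formula: TL = 20 * log10(m * f) - 47.3
Compute m * f = 71.4 * 250 = 17850.0
Compute log10(17850.0) = 4.251638
Compute 20 * 4.251638 = 85.0328
TL = 85.0328 - 47.3 = 37.73

37.73 dB


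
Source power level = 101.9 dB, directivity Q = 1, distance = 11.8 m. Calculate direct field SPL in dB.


Given values:
  Lw = 101.9 dB, Q = 1, r = 11.8 m
Formula: SPL = Lw + 10 * log10(Q / (4 * pi * r^2))
Compute 4 * pi * r^2 = 4 * pi * 11.8^2 = 1749.7414
Compute Q / denom = 1 / 1749.7414 = 0.00057151
Compute 10 * log10(0.00057151) = -32.4298
SPL = 101.9 + (-32.4298) = 69.47

69.47 dB


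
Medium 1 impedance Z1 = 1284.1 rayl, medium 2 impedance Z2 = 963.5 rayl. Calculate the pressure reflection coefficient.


Given values:
  Z1 = 1284.1 rayl, Z2 = 963.5 rayl
Formula: R = (Z2 - Z1) / (Z2 + Z1)
Numerator: Z2 - Z1 = 963.5 - 1284.1 = -320.6
Denominator: Z2 + Z1 = 963.5 + 1284.1 = 2247.6
R = -320.6 / 2247.6 = -0.1426

-0.1426


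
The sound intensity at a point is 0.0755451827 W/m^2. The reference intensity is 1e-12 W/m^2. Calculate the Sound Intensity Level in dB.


Given values:
  I = 0.0755451827 W/m^2
  I_ref = 1e-12 W/m^2
Formula: SIL = 10 * log10(I / I_ref)
Compute ratio: I / I_ref = 75545182700
Compute log10: log10(75545182700) = 10.878207
Multiply: SIL = 10 * 10.878207 = 108.78

108.78 dB


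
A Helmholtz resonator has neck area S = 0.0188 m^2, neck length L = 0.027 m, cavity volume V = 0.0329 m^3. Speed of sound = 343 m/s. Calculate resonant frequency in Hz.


Given values:
  S = 0.0188 m^2, L = 0.027 m, V = 0.0329 m^3, c = 343 m/s
Formula: f = (c / (2*pi)) * sqrt(S / (V * L))
Compute V * L = 0.0329 * 0.027 = 0.0008883
Compute S / (V * L) = 0.0188 / 0.0008883 = 21.164
Compute sqrt(21.164) = 4.600435
Compute c / (2*pi) = 343 / 6.283185 = 54.590148
f = 54.590148 * 4.600435 = 251.14

251.14 Hz


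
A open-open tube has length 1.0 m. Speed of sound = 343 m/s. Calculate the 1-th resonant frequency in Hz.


Given values:
  Tube type: open-open, L = 1.0 m, c = 343 m/s, n = 1
Formula: f_n = n * c / (2 * L)
Compute 2 * L = 2 * 1.0 = 2.0
f = 1 * 343 / 2.0
f = 171.5

171.5 Hz


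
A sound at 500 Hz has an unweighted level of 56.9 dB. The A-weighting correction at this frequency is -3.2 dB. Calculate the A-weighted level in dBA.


Given values:
  SPL = 56.9 dB
  A-weighting at 500 Hz = -3.2 dB
Formula: L_A = SPL + A_weight
L_A = 56.9 + (-3.2)
L_A = 53.7

53.7 dBA


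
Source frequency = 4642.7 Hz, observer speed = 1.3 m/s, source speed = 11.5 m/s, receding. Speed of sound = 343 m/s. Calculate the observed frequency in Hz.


Given values:
  f_s = 4642.7 Hz, v_o = 1.3 m/s, v_s = 11.5 m/s
  Direction: receding
Formula: f_o = f_s * (c - v_o) / (c + v_s)
Numerator: c - v_o = 343 - 1.3 = 341.7
Denominator: c + v_s = 343 + 11.5 = 354.5
f_o = 4642.7 * 341.7 / 354.5 = 4475.07

4475.07 Hz


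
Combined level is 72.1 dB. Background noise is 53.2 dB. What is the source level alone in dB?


Given values:
  L_total = 72.1 dB, L_bg = 53.2 dB
Formula: L_source = 10 * log10(10^(L_total/10) - 10^(L_bg/10))
Convert to linear:
  10^(72.1/10) = 16218100.9736
  10^(53.2/10) = 208929.6131
Difference: 16218100.9736 - 208929.6131 = 16009171.3605
L_source = 10 * log10(16009171.3605) = 72.04

72.04 dB


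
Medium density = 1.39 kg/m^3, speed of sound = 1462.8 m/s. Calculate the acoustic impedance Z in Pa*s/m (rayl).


Given values:
  rho = 1.39 kg/m^3
  c = 1462.8 m/s
Formula: Z = rho * c
Z = 1.39 * 1462.8
Z = 2033.29

2033.29 rayl


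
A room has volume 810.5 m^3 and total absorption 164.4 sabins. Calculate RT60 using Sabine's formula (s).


Given values:
  V = 810.5 m^3
  A = 164.4 sabins
Formula: RT60 = 0.161 * V / A
Numerator: 0.161 * 810.5 = 130.4905
RT60 = 130.4905 / 164.4 = 0.794

0.794 s


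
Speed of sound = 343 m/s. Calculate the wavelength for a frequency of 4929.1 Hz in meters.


Given values:
  c = 343 m/s, f = 4929.1 Hz
Formula: lambda = c / f
lambda = 343 / 4929.1
lambda = 0.0696

0.0696 m


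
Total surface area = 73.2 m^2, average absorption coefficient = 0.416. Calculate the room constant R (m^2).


Given values:
  S = 73.2 m^2, alpha = 0.416
Formula: R = S * alpha / (1 - alpha)
Numerator: 73.2 * 0.416 = 30.4512
Denominator: 1 - 0.416 = 0.584
R = 30.4512 / 0.584 = 52.14

52.14 m^2


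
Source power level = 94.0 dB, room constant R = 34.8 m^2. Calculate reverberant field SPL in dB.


Given values:
  Lw = 94.0 dB, R = 34.8 m^2
Formula: SPL = Lw + 10 * log10(4 / R)
Compute 4 / R = 4 / 34.8 = 0.114943
Compute 10 * log10(0.114943) = -9.3952
SPL = 94.0 + (-9.3952) = 84.6

84.6 dB


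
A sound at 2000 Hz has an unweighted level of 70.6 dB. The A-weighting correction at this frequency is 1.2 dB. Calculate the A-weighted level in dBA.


Given values:
  SPL = 70.6 dB
  A-weighting at 2000 Hz = 1.2 dB
Formula: L_A = SPL + A_weight
L_A = 70.6 + (1.2)
L_A = 71.8

71.8 dBA


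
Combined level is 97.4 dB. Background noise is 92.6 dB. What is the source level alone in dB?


Given values:
  L_total = 97.4 dB, L_bg = 92.6 dB
Formula: L_source = 10 * log10(10^(L_total/10) - 10^(L_bg/10))
Convert to linear:
  10^(97.4/10) = 5495408738.5762
  10^(92.6/10) = 1819700858.61
Difference: 5495408738.5762 - 1819700858.61 = 3675707879.9662
L_source = 10 * log10(3675707879.9662) = 95.65

95.65 dB


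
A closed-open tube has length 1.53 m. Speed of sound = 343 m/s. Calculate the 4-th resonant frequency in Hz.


Given values:
  Tube type: closed-open, L = 1.53 m, c = 343 m/s, n = 4
Formula: f_n = (2n - 1) * c / (4 * L)
Compute 2n - 1 = 2*4 - 1 = 7
Compute 4 * L = 4 * 1.53 = 6.12
f = 7 * 343 / 6.12
f = 392.32

392.32 Hz


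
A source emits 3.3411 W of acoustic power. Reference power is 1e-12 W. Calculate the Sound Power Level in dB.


Given values:
  W = 3.3411 W
  W_ref = 1e-12 W
Formula: SWL = 10 * log10(W / W_ref)
Compute ratio: W / W_ref = 3341100000000
Compute log10: log10(3341100000000) = 12.523889
Multiply: SWL = 10 * 12.523889 = 125.24

125.24 dB


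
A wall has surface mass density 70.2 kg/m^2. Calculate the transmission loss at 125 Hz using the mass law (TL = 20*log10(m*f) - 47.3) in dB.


Given values:
  m = 70.2 kg/m^2, f = 125 Hz
Formula: TL = 20 * log10(m * f) - 47.3
Compute m * f = 70.2 * 125 = 8775.0
Compute log10(8775.0) = 3.943247
Compute 20 * 3.943247 = 78.8649
TL = 78.8649 - 47.3 = 31.56

31.56 dB


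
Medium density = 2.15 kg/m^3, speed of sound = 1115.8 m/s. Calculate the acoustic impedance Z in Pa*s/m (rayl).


Given values:
  rho = 2.15 kg/m^3
  c = 1115.8 m/s
Formula: Z = rho * c
Z = 2.15 * 1115.8
Z = 2398.97

2398.97 rayl


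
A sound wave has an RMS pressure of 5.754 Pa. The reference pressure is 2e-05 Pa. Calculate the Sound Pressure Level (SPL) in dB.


Given values:
  p = 5.754 Pa
  p_ref = 2e-05 Pa
Formula: SPL = 20 * log10(p / p_ref)
Compute ratio: p / p_ref = 5.754 / 2e-05 = 287700
Compute log10: log10(287700) = 5.45894
Multiply: SPL = 20 * 5.45894 = 109.18

109.18 dB


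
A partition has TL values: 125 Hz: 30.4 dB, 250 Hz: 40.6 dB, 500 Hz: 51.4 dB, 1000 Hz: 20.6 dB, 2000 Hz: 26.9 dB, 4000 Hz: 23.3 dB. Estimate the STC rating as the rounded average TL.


Given TL values at each frequency:
  125 Hz: 30.4 dB
  250 Hz: 40.6 dB
  500 Hz: 51.4 dB
  1000 Hz: 20.6 dB
  2000 Hz: 26.9 dB
  4000 Hz: 23.3 dB
Formula: STC ~ round(average of TL values)
Sum = 30.4 + 40.6 + 51.4 + 20.6 + 26.9 + 23.3 = 193.2
Average = 193.2 / 6 = 32.2
Rounded: 32

32


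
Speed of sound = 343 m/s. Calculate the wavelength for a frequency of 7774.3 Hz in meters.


Given values:
  c = 343 m/s, f = 7774.3 Hz
Formula: lambda = c / f
lambda = 343 / 7774.3
lambda = 0.0441

0.0441 m


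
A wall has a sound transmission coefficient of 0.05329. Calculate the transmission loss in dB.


Given values:
  tau = 0.05329
Formula: TL = 10 * log10(1 / tau)
Compute 1 / tau = 1 / 0.05329 = 18.7652
Compute log10(18.7652) = 1.273353
TL = 10 * 1.273353 = 12.73

12.73 dB


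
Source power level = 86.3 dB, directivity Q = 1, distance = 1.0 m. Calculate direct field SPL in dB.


Given values:
  Lw = 86.3 dB, Q = 1, r = 1.0 m
Formula: SPL = Lw + 10 * log10(Q / (4 * pi * r^2))
Compute 4 * pi * r^2 = 4 * pi * 1.0^2 = 12.5664
Compute Q / denom = 1 / 12.5664 = 0.07957729
Compute 10 * log10(0.07957729) = -10.9921
SPL = 86.3 + (-10.9921) = 75.31

75.31 dB


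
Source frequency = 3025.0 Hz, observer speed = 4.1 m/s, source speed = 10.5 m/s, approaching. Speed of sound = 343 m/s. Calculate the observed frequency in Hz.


Given values:
  f_s = 3025.0 Hz, v_o = 4.1 m/s, v_s = 10.5 m/s
  Direction: approaching
Formula: f_o = f_s * (c + v_o) / (c - v_s)
Numerator: c + v_o = 343 + 4.1 = 347.1
Denominator: c - v_s = 343 - 10.5 = 332.5
f_o = 3025.0 * 347.1 / 332.5 = 3157.83

3157.83 Hz


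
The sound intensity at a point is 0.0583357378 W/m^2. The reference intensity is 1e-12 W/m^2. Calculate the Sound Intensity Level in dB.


Given values:
  I = 0.0583357378 W/m^2
  I_ref = 1e-12 W/m^2
Formula: SIL = 10 * log10(I / I_ref)
Compute ratio: I / I_ref = 58335737800
Compute log10: log10(58335737800) = 10.765935
Multiply: SIL = 10 * 10.765935 = 107.66

107.66 dB


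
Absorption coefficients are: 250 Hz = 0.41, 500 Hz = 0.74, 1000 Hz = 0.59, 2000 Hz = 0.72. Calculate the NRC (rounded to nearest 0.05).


Given values:
  a_250 = 0.41, a_500 = 0.74
  a_1000 = 0.59, a_2000 = 0.72
Formula: NRC = (a250 + a500 + a1000 + a2000) / 4
Sum = 0.41 + 0.74 + 0.59 + 0.72 = 2.46
NRC = 2.46 / 4 = 0.615
Rounded to nearest 0.05: 0.6

0.6


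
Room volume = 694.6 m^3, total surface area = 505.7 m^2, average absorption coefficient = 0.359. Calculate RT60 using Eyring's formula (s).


Given values:
  V = 694.6 m^3, S = 505.7 m^2, alpha = 0.359
Formula: RT60 = 0.161 * V / (-S * ln(1 - alpha))
Compute ln(1 - 0.359) = ln(0.641) = -0.444726
Denominator: -505.7 * -0.444726 = 224.8979
Numerator: 0.161 * 694.6 = 111.8306
RT60 = 111.8306 / 224.8979 = 0.497

0.497 s


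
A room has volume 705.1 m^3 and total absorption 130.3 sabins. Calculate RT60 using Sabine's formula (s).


Given values:
  V = 705.1 m^3
  A = 130.3 sabins
Formula: RT60 = 0.161 * V / A
Numerator: 0.161 * 705.1 = 113.5211
RT60 = 113.5211 / 130.3 = 0.871

0.871 s


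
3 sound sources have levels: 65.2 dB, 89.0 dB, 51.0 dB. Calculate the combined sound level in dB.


Formula: L_total = 10 * log10( sum(10^(Li/10)) )
  Source 1: 10^(65.2/10) = 3311311.2148
  Source 2: 10^(89.0/10) = 794328234.7243
  Source 3: 10^(51.0/10) = 125892.5412
Sum of linear values = 797765438.4803
L_total = 10 * log10(797765438.4803) = 89.02

89.02 dB


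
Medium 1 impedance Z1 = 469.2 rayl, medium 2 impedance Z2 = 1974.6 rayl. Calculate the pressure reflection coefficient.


Given values:
  Z1 = 469.2 rayl, Z2 = 1974.6 rayl
Formula: R = (Z2 - Z1) / (Z2 + Z1)
Numerator: Z2 - Z1 = 1974.6 - 469.2 = 1505.4
Denominator: Z2 + Z1 = 1974.6 + 469.2 = 2443.8
R = 1505.4 / 2443.8 = 0.616

0.616


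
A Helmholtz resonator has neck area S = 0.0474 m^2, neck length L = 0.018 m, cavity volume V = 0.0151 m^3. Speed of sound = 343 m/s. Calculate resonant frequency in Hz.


Given values:
  S = 0.0474 m^2, L = 0.018 m, V = 0.0151 m^3, c = 343 m/s
Formula: f = (c / (2*pi)) * sqrt(S / (V * L))
Compute V * L = 0.0151 * 0.018 = 0.0002718
Compute S / (V * L) = 0.0474 / 0.0002718 = 174.3929
Compute sqrt(174.3929) = 13.20579
Compute c / (2*pi) = 343 / 6.283185 = 54.590148
f = 54.590148 * 13.20579 = 720.91

720.91 Hz


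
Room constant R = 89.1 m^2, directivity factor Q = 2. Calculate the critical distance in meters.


Given values:
  R = 89.1 m^2, Q = 2
Formula: d_c = 0.141 * sqrt(Q * R)
Compute Q * R = 2 * 89.1 = 178.2
Compute sqrt(178.2) = 13.3492
d_c = 0.141 * 13.3492 = 1.882

1.882 m


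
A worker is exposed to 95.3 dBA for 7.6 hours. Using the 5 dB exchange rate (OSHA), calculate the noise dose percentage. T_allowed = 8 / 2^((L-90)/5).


Given values:
  L = 95.3 dBA, T = 7.6 hours
Formula: T_allowed = 8 / 2^((L - 90) / 5)
Compute exponent: (95.3 - 90) / 5 = 1.06
Compute 2^(1.06) = 2.084932
T_allowed = 8 / 2.084932 = 3.837056 hours
Dose = (T / T_allowed) * 100
Dose = (7.6 / 3.837056) * 100 = 198.07

198.07 %


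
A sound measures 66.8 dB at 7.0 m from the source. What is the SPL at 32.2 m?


Given values:
  SPL1 = 66.8 dB, r1 = 7.0 m, r2 = 32.2 m
Formula: SPL2 = SPL1 - 20 * log10(r2 / r1)
Compute ratio: r2 / r1 = 32.2 / 7.0 = 4.6
Compute log10: log10(4.6) = 0.662758
Compute drop: 20 * 0.662758 = 13.2552
SPL2 = 66.8 - 13.2552 = 53.54

53.54 dB


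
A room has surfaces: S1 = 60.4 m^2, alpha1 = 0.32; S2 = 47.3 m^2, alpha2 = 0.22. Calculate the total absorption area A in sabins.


Given surfaces:
  Surface 1: 60.4 * 0.32 = 19.328
  Surface 2: 47.3 * 0.22 = 10.406
Formula: A = sum(Si * alpha_i)
A = 19.328 + 10.406
A = 29.73

29.73 sabins


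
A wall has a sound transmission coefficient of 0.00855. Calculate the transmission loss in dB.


Given values:
  tau = 0.00855
Formula: TL = 10 * log10(1 / tau)
Compute 1 / tau = 1 / 0.00855 = 116.9591
Compute log10(116.9591) = 2.068034
TL = 10 * 2.068034 = 20.68

20.68 dB


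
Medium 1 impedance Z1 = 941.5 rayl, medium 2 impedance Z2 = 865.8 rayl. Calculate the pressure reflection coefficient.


Given values:
  Z1 = 941.5 rayl, Z2 = 865.8 rayl
Formula: R = (Z2 - Z1) / (Z2 + Z1)
Numerator: Z2 - Z1 = 865.8 - 941.5 = -75.7
Denominator: Z2 + Z1 = 865.8 + 941.5 = 1807.3
R = -75.7 / 1807.3 = -0.0419

-0.0419
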